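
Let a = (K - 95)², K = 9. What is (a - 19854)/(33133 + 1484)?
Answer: -12458/34617 ≈ -0.35988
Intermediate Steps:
a = 7396 (a = (9 - 95)² = (-86)² = 7396)
(a - 19854)/(33133 + 1484) = (7396 - 19854)/(33133 + 1484) = -12458/34617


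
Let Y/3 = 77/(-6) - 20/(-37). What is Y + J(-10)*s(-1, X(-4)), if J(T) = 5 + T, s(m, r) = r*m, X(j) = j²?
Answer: 3191/74 ≈ 43.122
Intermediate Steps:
Y = -2729/74 (Y = 3*(77/(-6) - 20/(-37)) = 3*(77*(-⅙) - 20*(-1/37)) = 3*(-77/6 + 20/37) = 3*(-2729/222) = -2729/74 ≈ -36.878)
s(m, r) = m*r
Y + J(-10)*s(-1, X(-4)) = -2729/74 + (5 - 10)*(-1*(-4)²) = -2729/74 - (-5)*16 = -2729/74 - 5*(-16) = -2729/74 + 80 = 3191/74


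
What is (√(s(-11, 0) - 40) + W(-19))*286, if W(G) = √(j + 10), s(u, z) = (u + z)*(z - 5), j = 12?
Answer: 286*√15 + 286*√22 ≈ 2449.1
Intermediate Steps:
s(u, z) = (-5 + z)*(u + z) (s(u, z) = (u + z)*(-5 + z) = (-5 + z)*(u + z))
W(G) = √22 (W(G) = √(12 + 10) = √22)
(√(s(-11, 0) - 40) + W(-19))*286 = (√((0² - 5*(-11) - 5*0 - 11*0) - 40) + √22)*286 = (√((0 + 55 + 0 + 0) - 40) + √22)*286 = (√(55 - 40) + √22)*286 = (√15 + √22)*286 = 286*√15 + 286*√22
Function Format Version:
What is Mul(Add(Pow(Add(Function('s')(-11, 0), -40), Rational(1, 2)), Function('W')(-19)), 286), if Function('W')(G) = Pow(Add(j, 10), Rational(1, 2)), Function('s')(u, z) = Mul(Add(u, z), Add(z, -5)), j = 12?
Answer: Add(Mul(286, Pow(15, Rational(1, 2))), Mul(286, Pow(22, Rational(1, 2)))) ≈ 2449.1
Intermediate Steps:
Function('s')(u, z) = Mul(Add(-5, z), Add(u, z)) (Function('s')(u, z) = Mul(Add(u, z), Add(-5, z)) = Mul(Add(-5, z), Add(u, z)))
Function('W')(G) = Pow(22, Rational(1, 2)) (Function('W')(G) = Pow(Add(12, 10), Rational(1, 2)) = Pow(22, Rational(1, 2)))
Mul(Add(Pow(Add(Function('s')(-11, 0), -40), Rational(1, 2)), Function('W')(-19)), 286) = Mul(Add(Pow(Add(Add(Pow(0, 2), Mul(-5, -11), Mul(-5, 0), Mul(-11, 0)), -40), Rational(1, 2)), Pow(22, Rational(1, 2))), 286) = Mul(Add(Pow(Add(Add(0, 55, 0, 0), -40), Rational(1, 2)), Pow(22, Rational(1, 2))), 286) = Mul(Add(Pow(Add(55, -40), Rational(1, 2)), Pow(22, Rational(1, 2))), 286) = Mul(Add(Pow(15, Rational(1, 2)), Pow(22, Rational(1, 2))), 286) = Add(Mul(286, Pow(15, Rational(1, 2))), Mul(286, Pow(22, Rational(1, 2))))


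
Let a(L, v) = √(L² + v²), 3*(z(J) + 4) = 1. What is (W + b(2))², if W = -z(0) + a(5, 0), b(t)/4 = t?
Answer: 2500/9 ≈ 277.78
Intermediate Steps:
z(J) = -11/3 (z(J) = -4 + (⅓)*1 = -4 + ⅓ = -11/3)
b(t) = 4*t
W = 26/3 (W = -1*(-11/3) + √(5² + 0²) = 11/3 + √(25 + 0) = 11/3 + √25 = 11/3 + 5 = 26/3 ≈ 8.6667)
(W + b(2))² = (26/3 + 4*2)² = (26/3 + 8)² = (50/3)² = 2500/9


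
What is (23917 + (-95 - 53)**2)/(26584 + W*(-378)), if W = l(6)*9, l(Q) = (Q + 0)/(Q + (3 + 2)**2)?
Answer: 1420451/803692 ≈ 1.7674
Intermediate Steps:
l(Q) = Q/(25 + Q) (l(Q) = Q/(Q + 5**2) = Q/(Q + 25) = Q/(25 + Q))
W = 54/31 (W = (6/(25 + 6))*9 = (6/31)*9 = 54/31 ≈ 1.7419)
(23917 + (-95 - 53)**2)/(26584 + W*(-378)) = (23917 + (-95 - 53)**2)/(26584 + (54/31)*(-378)) = (23917 + (-148)**2)/(26584 - 20412/31) = (23917 + 21904)/(803692/31) = 45821*(31/803692) = 1420451/803692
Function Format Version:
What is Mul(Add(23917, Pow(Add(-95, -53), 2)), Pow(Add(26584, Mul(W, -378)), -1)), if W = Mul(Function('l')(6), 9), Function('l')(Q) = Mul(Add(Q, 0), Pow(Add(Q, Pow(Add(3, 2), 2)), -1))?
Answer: Rational(1420451, 803692) ≈ 1.7674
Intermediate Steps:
Function('l')(Q) = Mul(Q, Pow(Add(25, Q), -1)) (Function('l')(Q) = Mul(Q, Pow(Add(Q, Pow(5, 2)), -1)) = Mul(Q, Pow(Add(Q, 25), -1)) = Mul(Q, Pow(Add(25, Q), -1)))
W = Rational(54, 31) (W = Mul(Mul(6, Pow(Add(25, 6), -1)), 9) = Mul(Mul(6, Pow(31, -1)), 9) = Mul(Mul(6, Rational(1, 31)), 9) = Mul(Rational(6, 31), 9) = Rational(54, 31) ≈ 1.7419)
Mul(Add(23917, Pow(Add(-95, -53), 2)), Pow(Add(26584, Mul(W, -378)), -1)) = Mul(Add(23917, Pow(Add(-95, -53), 2)), Pow(Add(26584, Mul(Rational(54, 31), -378)), -1)) = Mul(Add(23917, Pow(-148, 2)), Pow(Add(26584, Rational(-20412, 31)), -1)) = Mul(Add(23917, 21904), Pow(Rational(803692, 31), -1)) = Mul(45821, Rational(31, 803692)) = Rational(1420451, 803692)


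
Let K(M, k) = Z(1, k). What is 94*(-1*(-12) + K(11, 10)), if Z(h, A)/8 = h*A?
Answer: 8648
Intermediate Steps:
Z(h, A) = 8*A*h (Z(h, A) = 8*(h*A) = 8*(A*h) = 8*A*h)
K(M, k) = 8*k (K(M, k) = 8*k*1 = 8*k)
94*(-1*(-12) + K(11, 10)) = 94*(-1*(-12) + 8*10) = 94*(12 + 80) = 94*92 = 8648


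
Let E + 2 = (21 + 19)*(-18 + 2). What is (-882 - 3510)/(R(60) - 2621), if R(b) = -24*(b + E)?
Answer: -4392/11347 ≈ -0.38706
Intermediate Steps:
E = -642 (E = -2 + (21 + 19)*(-18 + 2) = -2 + 40*(-16) = -2 - 640 = -642)
R(b) = 15408 - 24*b (R(b) = -24*(b - 642) = -24*(-642 + b) = 15408 - 24*b)
(-882 - 3510)/(R(60) - 2621) = (-882 - 3510)/((15408 - 24*60) - 2621) = -4392/((15408 - 1440) - 2621) = -4392/(13968 - 2621) = -4392/11347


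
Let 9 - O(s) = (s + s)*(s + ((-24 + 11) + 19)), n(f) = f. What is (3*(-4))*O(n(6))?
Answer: 1620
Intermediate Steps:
O(s) = 9 - 2*s*(6 + s) (O(s) = 9 - (s + s)*(s + ((-24 + 11) + 19)) = 9 - 2*s*(s + (-13 + 19)) = 9 - 2*s*(s + 6) = 9 - 2*s*(6 + s))
(3*(-4))*O(n(6)) = (3*(-4))*(9 - 12*6 - 2*6²) = -12*(9 - 72 - 2*36) = -12*(9 - 72 - 72) = -12*(-135) = 1620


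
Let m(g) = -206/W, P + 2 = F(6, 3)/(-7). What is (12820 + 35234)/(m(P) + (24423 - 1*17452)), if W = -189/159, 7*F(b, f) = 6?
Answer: 3027402/450091 ≈ 6.7262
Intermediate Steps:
F(b, f) = 6/7 (F(b, f) = (⅐)*6 = 6/7)
P = -104/49 (P = -2 + (6/7)/(-7) = -2 + (6/7)*(-⅐) = -2 - 6/49 = -104/49 ≈ -2.1224)
W = -63/53 (W = -189*1/159 = -63/53 ≈ -1.1887)
m(g) = 10918/63 (m(g) = -206/(-63/53) = -206*(-53/63) = 10918/63)
(12820 + 35234)/(m(P) + (24423 - 1*17452)) = (12820 + 35234)/(10918/63 + (24423 - 1*17452)) = 48054/(10918/63 + (24423 - 17452)) = 48054/(10918/63 + 6971) = 48054/(450091/63) = 48054*(63/450091) = 3027402/450091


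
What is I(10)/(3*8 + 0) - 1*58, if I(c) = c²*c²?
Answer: 1076/3 ≈ 358.67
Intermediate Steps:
I(c) = c⁴
I(10)/(3*8 + 0) - 1*58 = 10⁴/(3*8 + 0) - 1*58 = 10000/(24 + 0) - 58 = 10000/24 - 58 = 10000*(1/24) - 58 = 1250/3 - 58 = 1076/3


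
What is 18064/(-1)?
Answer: -18064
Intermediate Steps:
18064/(-1) = -1*18064 = -18064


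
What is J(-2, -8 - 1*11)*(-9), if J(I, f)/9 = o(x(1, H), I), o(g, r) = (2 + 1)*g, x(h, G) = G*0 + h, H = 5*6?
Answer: -243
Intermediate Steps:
H = 30
x(h, G) = h (x(h, G) = 0 + h = h)
o(g, r) = 3*g
J(I, f) = 27 (J(I, f) = 9*(3*1) = 9*3 = 27)
J(-2, -8 - 1*11)*(-9) = 27*(-9) = -243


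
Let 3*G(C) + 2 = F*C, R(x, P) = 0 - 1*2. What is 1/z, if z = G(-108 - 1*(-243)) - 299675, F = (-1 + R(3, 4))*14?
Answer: -3/904697 ≈ -3.3160e-6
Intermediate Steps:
R(x, P) = -2 (R(x, P) = 0 - 2 = -2)
F = -42 (F = (-1 - 2)*14 = -3*14 = -42)
G(C) = -⅔ - 14*C (G(C) = -⅔ + (-42*C)/3 = -⅔ - 14*C)
z = -904697/3 (z = (-⅔ - 14*(-108 - 1*(-243))) - 299675 = (-⅔ - 14*(-108 + 243)) - 299675 = (-⅔ - 14*135) - 299675 = (-⅔ - 1890) - 299675 = -5672/3 - 299675 = -904697/3 ≈ -3.0157e+5)
1/z = 1/(-904697/3) = -3/904697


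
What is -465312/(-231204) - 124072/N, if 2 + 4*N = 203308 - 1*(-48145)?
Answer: 188283080/4844706417 ≈ 0.038864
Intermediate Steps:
N = 251451/4 (N = -1/2 + (203308 - 1*(-48145))/4 = -1/2 + (203308 + 48145)/4 = -1/2 + (1/4)*251453 = -1/2 + 251453/4 = 251451/4 ≈ 62863.)
-465312/(-231204) - 124072/N = -465312/(-231204) - 124072/251451/4 = -465312*(-1/231204) - 124072*4/251451 = 38776/19267 - 496288/251451 = 188283080/4844706417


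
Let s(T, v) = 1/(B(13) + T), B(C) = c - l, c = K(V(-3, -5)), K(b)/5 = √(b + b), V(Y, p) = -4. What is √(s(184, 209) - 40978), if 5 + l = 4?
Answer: √5*√((-7580929 - 409780*I*√2)/(37 + 2*I*√2))/5 ≈ 1.0147e-6 - 202.43*I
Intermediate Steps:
l = -1 (l = -5 + 4 = -1)
K(b) = 5*√2*√b (K(b) = 5*√(b + b) = 5*√(2*b) = 5*(√2*√b) = 5*√2*√b)
c = 10*I*√2 (c = 5*√2*√(-4) = 5*√2*(2*I) = 10*I*√2 ≈ 14.142*I)
B(C) = 1 + 10*I*√2 (B(C) = 10*I*√2 - 1*(-1) = 10*I*√2 + 1 = 1 + 10*I*√2)
s(T, v) = 1/(1 + T + 10*I*√2) (s(T, v) = 1/((1 + 10*I*√2) + T) = 1/(1 + T + 10*I*√2))
√(s(184, 209) - 40978) = √(1/(1 + 184 + 10*I*√2) - 40978) = √(1/(185 + 10*I*√2) - 40978) = √(-40978 + 1/(185 + 10*I*√2))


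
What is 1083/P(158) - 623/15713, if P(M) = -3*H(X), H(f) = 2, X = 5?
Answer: -5673639/31426 ≈ -180.54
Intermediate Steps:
P(M) = -6 (P(M) = -3*2 = -6)
1083/P(158) - 623/15713 = 1083/(-6) - 623/15713 = 1083*(-1/6) - 623*1/15713 = -361/2 - 623/15713 = -5673639/31426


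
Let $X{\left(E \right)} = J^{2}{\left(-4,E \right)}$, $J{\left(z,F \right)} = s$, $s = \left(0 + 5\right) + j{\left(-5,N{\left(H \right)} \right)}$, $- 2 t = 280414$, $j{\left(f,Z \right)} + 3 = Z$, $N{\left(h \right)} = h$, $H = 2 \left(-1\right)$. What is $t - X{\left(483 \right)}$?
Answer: $-140207$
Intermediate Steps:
$H = -2$
$j{\left(f,Z \right)} = -3 + Z$
$t = -140207$ ($t = \left(- \frac{1}{2}\right) 280414 = -140207$)
$s = 0$ ($s = \left(0 + 5\right) - 5 = 5 - 5 = 0$)
$J{\left(z,F \right)} = 0$
$X{\left(E \right)} = 0$ ($X{\left(E \right)} = 0^{2} = 0$)
$t - X{\left(483 \right)} = -140207 - 0 = -140207 + 0 = -140207$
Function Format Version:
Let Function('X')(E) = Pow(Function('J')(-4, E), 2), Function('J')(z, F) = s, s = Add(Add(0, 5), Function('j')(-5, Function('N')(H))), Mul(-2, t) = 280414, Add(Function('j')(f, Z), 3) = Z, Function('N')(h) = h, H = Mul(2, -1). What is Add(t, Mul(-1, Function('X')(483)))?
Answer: -140207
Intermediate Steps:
H = -2
Function('j')(f, Z) = Add(-3, Z)
t = -140207 (t = Mul(Rational(-1, 2), 280414) = -140207)
s = 0 (s = Add(Add(0, 5), Add(-3, -2)) = Add(5, -5) = 0)
Function('J')(z, F) = 0
Function('X')(E) = 0 (Function('X')(E) = Pow(0, 2) = 0)
Add(t, Mul(-1, Function('X')(483))) = Add(-140207, Mul(-1, 0)) = Add(-140207, 0) = -140207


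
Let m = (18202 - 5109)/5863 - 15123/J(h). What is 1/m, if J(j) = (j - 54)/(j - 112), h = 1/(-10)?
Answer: -3171883/99387669716 ≈ -3.1914e-5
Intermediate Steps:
h = -1/10 ≈ -0.10000
J(j) = (-54 + j)/(-112 + j)
m = -99387669716/3171883 (m = (18202 - 5109)/5863 - 15123*(-112 - 1/10)/(-54 - 1/10) = 13093*(1/5863) - 15123/(-541/10/(-1121/10)) = 13093/5863 - 15123/((-10/1121*(-541/10))) = 13093/5863 - 15123/541/1121 = 13093/5863 - 15123*1121/541 = 13093/5863 - 16952883/541 = -99387669716/3171883 ≈ -31334.)
1/m = 1/(-99387669716/3171883) = -3171883/99387669716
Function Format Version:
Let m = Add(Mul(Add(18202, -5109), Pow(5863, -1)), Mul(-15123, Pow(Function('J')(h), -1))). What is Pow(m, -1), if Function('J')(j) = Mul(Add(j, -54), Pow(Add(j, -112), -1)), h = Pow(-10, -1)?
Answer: Rational(-3171883, 99387669716) ≈ -3.1914e-5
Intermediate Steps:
h = Rational(-1, 10) ≈ -0.10000
Function('J')(j) = Mul(Pow(Add(-112, j), -1), Add(-54, j)) (Function('J')(j) = Mul(Add(-54, j), Pow(Add(-112, j), -1)) = Mul(Pow(Add(-112, j), -1), Add(-54, j)))
m = Rational(-99387669716, 3171883) (m = Add(Mul(Add(18202, -5109), Pow(5863, -1)), Mul(-15123, Pow(Mul(Pow(Add(-112, Rational(-1, 10)), -1), Add(-54, Rational(-1, 10))), -1))) = Add(Mul(13093, Rational(1, 5863)), Mul(-15123, Pow(Mul(Pow(Rational(-1121, 10), -1), Rational(-541, 10)), -1))) = Add(Rational(13093, 5863), Mul(-15123, Pow(Mul(Rational(-10, 1121), Rational(-541, 10)), -1))) = Add(Rational(13093, 5863), Mul(-15123, Pow(Rational(541, 1121), -1))) = Add(Rational(13093, 5863), Mul(-15123, Rational(1121, 541))) = Add(Rational(13093, 5863), Rational(-16952883, 541)) = Rational(-99387669716, 3171883) ≈ -31334.)
Pow(m, -1) = Pow(Rational(-99387669716, 3171883), -1) = Rational(-3171883, 99387669716)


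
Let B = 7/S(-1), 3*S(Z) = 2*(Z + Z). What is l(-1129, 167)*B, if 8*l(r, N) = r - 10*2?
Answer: 24129/32 ≈ 754.03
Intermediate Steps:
S(Z) = 4*Z/3 (S(Z) = (2*(Z + Z))/3 = (2*(2*Z))/3 = (4*Z)/3 = 4*Z/3)
l(r, N) = -5/2 + r/8 (l(r, N) = (r - 10*2)/8 = (r - 20)/8 = (-20 + r)/8 = -5/2 + r/8)
B = -21/4 (B = 7/(((4/3)*(-1))) = 7/(-4/3) = 7*(-¾) = -21/4 ≈ -5.2500)
l(-1129, 167)*B = (-5/2 + (⅛)*(-1129))*(-21/4) = (-5/2 - 1129/8)*(-21/4) = -1149/8*(-21/4) = 24129/32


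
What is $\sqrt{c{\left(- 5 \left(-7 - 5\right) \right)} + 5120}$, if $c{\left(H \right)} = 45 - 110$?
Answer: $\sqrt{5055} \approx 71.099$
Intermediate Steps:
$c{\left(H \right)} = -65$ ($c{\left(H \right)} = 45 - 110 = -65$)
$\sqrt{c{\left(- 5 \left(-7 - 5\right) \right)} + 5120} = \sqrt{-65 + 5120} = \sqrt{5055}$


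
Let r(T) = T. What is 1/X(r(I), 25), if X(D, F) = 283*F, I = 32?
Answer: 1/7075 ≈ 0.00014134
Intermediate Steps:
1/X(r(I), 25) = 1/(283*25) = 1/7075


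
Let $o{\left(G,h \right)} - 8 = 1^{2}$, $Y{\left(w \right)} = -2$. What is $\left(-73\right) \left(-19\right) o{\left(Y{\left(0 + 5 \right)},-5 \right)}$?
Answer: $12483$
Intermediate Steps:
$o{\left(G,h \right)} = 9$ ($o{\left(G,h \right)} = 8 + 1^{2} = 8 + 1 = 9$)
$\left(-73\right) \left(-19\right) o{\left(Y{\left(0 + 5 \right)},-5 \right)} = \left(-73\right) \left(-19\right) 9 = 1387 \cdot 9 = 12483$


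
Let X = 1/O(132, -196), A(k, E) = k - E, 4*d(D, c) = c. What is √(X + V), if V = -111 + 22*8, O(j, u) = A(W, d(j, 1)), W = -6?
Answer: √1621/5 ≈ 8.0523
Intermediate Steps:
d(D, c) = c/4
O(j, u) = -25/4 (O(j, u) = -6 - 1/4 = -6 - 1*¼ = -6 - ¼ = -25/4)
V = 65 (V = -111 + 176 = 65)
X = -4/25 (X = 1/(-25/4) = -4/25 ≈ -0.16000)
√(X + V) = √(-4/25 + 65) = √(1621/25) = √1621/5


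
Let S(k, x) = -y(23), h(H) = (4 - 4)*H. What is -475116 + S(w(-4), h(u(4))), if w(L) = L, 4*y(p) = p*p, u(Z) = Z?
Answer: -1900993/4 ≈ -4.7525e+5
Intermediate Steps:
h(H) = 0 (h(H) = 0*H = 0)
y(p) = p²/4 (y(p) = (p*p)/4 = p²/4)
S(k, x) = -529/4 (S(k, x) = -23²/4 = -529/4)
-475116 + S(w(-4), h(u(4))) = -475116 - 529/4 = -1900993/4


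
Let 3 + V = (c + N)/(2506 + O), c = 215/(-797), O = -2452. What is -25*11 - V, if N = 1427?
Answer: -6421720/21519 ≈ -298.42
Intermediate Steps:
c = -215/797 (c = 215*(-1/797) = -215/797 ≈ -0.26976)
V = 503995/21519 (V = -3 + (-215/797 + 1427)/(2506 - 2452) = -3 + (1137104/797)/54 = -3 + (1137104/797)*(1/54) = -3 + 568552/21519 = 503995/21519 ≈ 23.421)
-25*11 - V = -25*11 - 1*503995/21519 = -275 - 503995/21519 = -6421720/21519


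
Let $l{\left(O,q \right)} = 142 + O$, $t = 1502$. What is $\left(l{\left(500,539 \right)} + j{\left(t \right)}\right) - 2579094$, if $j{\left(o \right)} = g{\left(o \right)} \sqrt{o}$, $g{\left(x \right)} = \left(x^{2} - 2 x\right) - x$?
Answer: $-2578452 + 2251498 \sqrt{1502} \approx 8.468 \cdot 10^{7}$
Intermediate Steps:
$g{\left(x \right)} = x^{2} - 3 x$
$j{\left(o \right)} = o^{\frac{3}{2}} \left(-3 + o\right)$ ($j{\left(o \right)} = o \left(-3 + o\right) \sqrt{o} = o^{\frac{3}{2}} \left(-3 + o\right)$)
$\left(l{\left(500,539 \right)} + j{\left(t \right)}\right) - 2579094 = \left(\left(142 + 500\right) + 1502^{\frac{3}{2}} \left(-3 + 1502\right)\right) - 2579094 = \left(642 + 1502 \sqrt{1502} \cdot 1499\right) - 2579094 = \left(642 + 2251498 \sqrt{1502}\right) - 2579094 = -2578452 + 2251498 \sqrt{1502}$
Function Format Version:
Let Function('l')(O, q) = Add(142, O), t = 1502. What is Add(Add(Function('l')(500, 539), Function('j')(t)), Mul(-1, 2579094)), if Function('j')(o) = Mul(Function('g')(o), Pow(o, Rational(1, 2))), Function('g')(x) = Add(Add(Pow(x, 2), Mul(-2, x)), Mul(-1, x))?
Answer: Add(-2578452, Mul(2251498, Pow(1502, Rational(1, 2)))) ≈ 8.4680e+7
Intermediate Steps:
Function('g')(x) = Add(Pow(x, 2), Mul(-3, x))
Function('j')(o) = Mul(Pow(o, Rational(3, 2)), Add(-3, o)) (Function('j')(o) = Mul(Mul(o, Add(-3, o)), Pow(o, Rational(1, 2))) = Mul(Pow(o, Rational(3, 2)), Add(-3, o)))
Add(Add(Function('l')(500, 539), Function('j')(t)), Mul(-1, 2579094)) = Add(Add(Add(142, 500), Mul(Pow(1502, Rational(3, 2)), Add(-3, 1502))), Mul(-1, 2579094)) = Add(Add(642, Mul(Mul(1502, Pow(1502, Rational(1, 2))), 1499)), -2579094) = Add(Add(642, Mul(2251498, Pow(1502, Rational(1, 2)))), -2579094) = Add(-2578452, Mul(2251498, Pow(1502, Rational(1, 2))))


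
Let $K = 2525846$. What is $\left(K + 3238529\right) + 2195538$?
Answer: $7959913$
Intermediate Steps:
$\left(K + 3238529\right) + 2195538 = \left(2525846 + 3238529\right) + 2195538 = 5764375 + 2195538 = 7959913$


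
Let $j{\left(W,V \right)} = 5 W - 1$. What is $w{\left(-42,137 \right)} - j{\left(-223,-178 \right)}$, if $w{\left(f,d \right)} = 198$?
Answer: $1314$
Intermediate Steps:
$j{\left(W,V \right)} = -1 + 5 W$
$w{\left(-42,137 \right)} - j{\left(-223,-178 \right)} = 198 - \left(-1 + 5 \left(-223\right)\right) = 198 - \left(-1 - 1115\right) = 198 - -1116 = 198 + 1116 = 1314$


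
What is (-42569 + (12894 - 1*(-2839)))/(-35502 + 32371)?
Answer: 26836/3131 ≈ 8.5711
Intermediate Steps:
(-42569 + (12894 - 1*(-2839)))/(-35502 + 32371) = (-42569 + (12894 + 2839))/(-3131) = (-42569 + 15733)*(-1/3131) = -26836*(-1/3131) = 26836/3131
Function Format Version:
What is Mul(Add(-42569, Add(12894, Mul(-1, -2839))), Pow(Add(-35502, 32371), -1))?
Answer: Rational(26836, 3131) ≈ 8.5711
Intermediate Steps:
Mul(Add(-42569, Add(12894, Mul(-1, -2839))), Pow(Add(-35502, 32371), -1)) = Mul(Add(-42569, Add(12894, 2839)), Pow(-3131, -1)) = Mul(Add(-42569, 15733), Rational(-1, 3131)) = Mul(-26836, Rational(-1, 3131)) = Rational(26836, 3131)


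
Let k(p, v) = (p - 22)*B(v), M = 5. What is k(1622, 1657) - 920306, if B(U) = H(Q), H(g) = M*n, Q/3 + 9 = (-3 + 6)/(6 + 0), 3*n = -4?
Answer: -2792918/3 ≈ -9.3097e+5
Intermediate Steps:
n = -4/3 (n = (⅓)*(-4) = -4/3 ≈ -1.3333)
Q = -51/2 (Q = -27 + 3*((-3 + 6)/(6 + 0)) = -27 + 3*(3/6) = -27 + 3*(3*(⅙)) = -27 + 3*(½) = -27 + 3/2 = -51/2 ≈ -25.500)
H(g) = -20/3 (H(g) = 5*(-4/3) = -20/3)
B(U) = -20/3
k(p, v) = 440/3 - 20*p/3 (k(p, v) = (p - 22)*(-20/3) = (-22 + p)*(-20/3) = 440/3 - 20*p/3)
k(1622, 1657) - 920306 = (440/3 - 20/3*1622) - 920306 = (440/3 - 32440/3) - 920306 = -32000/3 - 920306 = -2792918/3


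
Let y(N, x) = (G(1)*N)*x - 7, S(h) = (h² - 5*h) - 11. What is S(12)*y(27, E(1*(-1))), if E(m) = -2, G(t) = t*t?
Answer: -4453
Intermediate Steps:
G(t) = t²
S(h) = -11 + h² - 5*h
y(N, x) = -7 + N*x (y(N, x) = (1²*N)*x - 7 = (1*N)*x - 7 = N*x - 7 = -7 + N*x)
S(12)*y(27, E(1*(-1))) = (-11 + 12² - 5*12)*(-7 + 27*(-2)) = (-11 + 144 - 60)*(-7 - 54) = 73*(-61) = -4453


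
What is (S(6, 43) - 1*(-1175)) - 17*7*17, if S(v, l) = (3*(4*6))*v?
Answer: -416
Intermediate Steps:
S(v, l) = 72*v (S(v, l) = (3*24)*v = 72*v)
(S(6, 43) - 1*(-1175)) - 17*7*17 = (72*6 - 1*(-1175)) - 17*7*17 = (432 + 1175) - 119*17 = 1607 - 1*2023 = 1607 - 2023 = -416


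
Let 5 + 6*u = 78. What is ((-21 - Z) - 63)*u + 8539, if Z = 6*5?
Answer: 7152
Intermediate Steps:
Z = 30
u = 73/6 (u = -⅚ + (⅙)*78 = -⅚ + 13 = 73/6 ≈ 12.167)
((-21 - Z) - 63)*u + 8539 = ((-21 - 1*30) - 63)*(73/6) + 8539 = ((-21 - 30) - 63)*(73/6) + 8539 = (-51 - 63)*(73/6) + 8539 = -114*73/6 + 8539 = -1387 + 8539 = 7152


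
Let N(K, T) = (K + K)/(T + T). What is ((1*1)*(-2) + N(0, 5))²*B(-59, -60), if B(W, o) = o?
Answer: -240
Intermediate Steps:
N(K, T) = K/T (N(K, T) = (2*K)/((2*T)) = (2*K)*(1/(2*T)) = K/T)
((1*1)*(-2) + N(0, 5))²*B(-59, -60) = ((1*1)*(-2) + 0/5)²*(-60) = (1*(-2) + 0*(⅕))²*(-60) = (-2 + 0)²*(-60) = (-2)²*(-60) = 4*(-60) = -240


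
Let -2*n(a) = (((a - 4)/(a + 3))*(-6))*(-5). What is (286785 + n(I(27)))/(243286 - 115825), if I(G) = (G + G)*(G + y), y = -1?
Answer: 19213595/8539887 ≈ 2.2499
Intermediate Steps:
I(G) = 2*G*(-1 + G) (I(G) = (G + G)*(G - 1) = (2*G)*(-1 + G) = 2*G*(-1 + G))
n(a) = -15*(-4 + a)/(3 + a) (n(a) = -((a - 4)/(a + 3))*(-6)*(-5)/2 = -((-4 + a)/(3 + a))*(-6)*(-5)/2 = -(-6*(-4 + a)/(3 + a))*(-5)/2 = -15*(-4 + a)/(3 + a))
(286785 + n(I(27)))/(243286 - 115825) = (286785 + 15*(4 - 2*27*(-1 + 27))/(3 + 2*27*(-1 + 27)))/(243286 - 115825) = (286785 + 15*(4 - 2*27*26)/(3 + 2*27*26))/127461 = (286785 + 15*(4 - 1*1404)/(3 + 1404))*(1/127461) = (286785 + 15*(4 - 1404)/1407)*(1/127461) = (286785 + 15*(1/1407)*(-1400))*(1/127461) = (286785 - 1000/67)*(1/127461) = (19213595/67)*(1/127461) = 19213595/8539887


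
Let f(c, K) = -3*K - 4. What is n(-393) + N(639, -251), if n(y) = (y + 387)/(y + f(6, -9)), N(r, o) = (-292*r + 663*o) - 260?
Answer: -65353282/185 ≈ -3.5326e+5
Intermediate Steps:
f(c, K) = -4 - 3*K
N(r, o) = -260 - 292*r + 663*o
n(y) = (387 + y)/(23 + y) (n(y) = (y + 387)/(y + (-4 - 3*(-9))) = (387 + y)/(y + (-4 + 27)) = (387 + y)/(y + 23) = (387 + y)/(23 + y))
n(-393) + N(639, -251) = (387 - 393)/(23 - 393) + (-260 - 292*639 + 663*(-251)) = -6/(-370) + (-260 - 186588 - 166413) = -1/370*(-6) - 353261 = 3/185 - 353261 = -65353282/185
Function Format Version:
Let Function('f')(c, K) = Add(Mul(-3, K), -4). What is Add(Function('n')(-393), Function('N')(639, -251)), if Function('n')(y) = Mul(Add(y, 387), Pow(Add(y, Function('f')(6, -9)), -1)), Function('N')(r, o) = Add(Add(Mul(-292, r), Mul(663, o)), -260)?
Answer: Rational(-65353282, 185) ≈ -3.5326e+5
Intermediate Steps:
Function('f')(c, K) = Add(-4, Mul(-3, K))
Function('N')(r, o) = Add(-260, Mul(-292, r), Mul(663, o))
Function('n')(y) = Mul(Pow(Add(23, y), -1), Add(387, y)) (Function('n')(y) = Mul(Add(y, 387), Pow(Add(y, Add(-4, Mul(-3, -9))), -1)) = Mul(Add(387, y), Pow(Add(y, Add(-4, 27)), -1)) = Mul(Add(387, y), Pow(Add(y, 23), -1)) = Mul(Add(387, y), Pow(Add(23, y), -1)) = Mul(Pow(Add(23, y), -1), Add(387, y)))
Add(Function('n')(-393), Function('N')(639, -251)) = Add(Mul(Pow(Add(23, -393), -1), Add(387, -393)), Add(-260, Mul(-292, 639), Mul(663, -251))) = Add(Mul(Pow(-370, -1), -6), Add(-260, -186588, -166413)) = Add(Mul(Rational(-1, 370), -6), -353261) = Add(Rational(3, 185), -353261) = Rational(-65353282, 185)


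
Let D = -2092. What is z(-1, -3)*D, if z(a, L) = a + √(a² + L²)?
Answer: 2092 - 2092*√10 ≈ -4523.5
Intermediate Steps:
z(a, L) = a + √(L² + a²)
z(-1, -3)*D = (-1 + √((-3)² + (-1)²))*(-2092) = (-1 + √(9 + 1))*(-2092) = (-1 + √10)*(-2092) = 2092 - 2092*√10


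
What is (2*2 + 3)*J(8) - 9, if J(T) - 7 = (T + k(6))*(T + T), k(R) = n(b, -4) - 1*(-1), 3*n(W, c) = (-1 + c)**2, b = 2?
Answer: 5944/3 ≈ 1981.3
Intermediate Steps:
n(W, c) = (-1 + c)**2/3
k(R) = 28/3 (k(R) = (-1 - 4)**2/3 - 1*(-1) = (1/3)*(-5)**2 + 1 = (1/3)*25 + 1 = 25/3 + 1 = 28/3)
J(T) = 7 + 2*T*(28/3 + T) (J(T) = 7 + (T + 28/3)*(T + T) = 7 + (28/3 + T)*(2*T) = 7 + 2*T*(28/3 + T))
(2*2 + 3)*J(8) - 9 = (2*2 + 3)*(7 + 2*8**2 + (56/3)*8) - 9 = (4 + 3)*(7 + 2*64 + 448/3) - 9 = 7*(7 + 128 + 448/3) - 9 = 7*(853/3) - 9 = 5971/3 - 9 = 5944/3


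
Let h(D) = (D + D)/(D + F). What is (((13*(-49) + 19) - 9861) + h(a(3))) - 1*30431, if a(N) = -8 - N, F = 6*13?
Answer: -2740992/67 ≈ -40910.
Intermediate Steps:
F = 78
h(D) = 2*D/(78 + D) (h(D) = (D + D)/(D + 78) = (2*D)/(78 + D) = 2*D/(78 + D))
(((13*(-49) + 19) - 9861) + h(a(3))) - 1*30431 = (((13*(-49) + 19) - 9861) + 2*(-8 - 1*3)/(78 + (-8 - 1*3))) - 1*30431 = (((-637 + 19) - 9861) + 2*(-8 - 3)/(78 + (-8 - 3))) - 30431 = ((-618 - 9861) + 2*(-11)/(78 - 11)) - 30431 = (-10479 + 2*(-11)/67) - 30431 = (-10479 + 2*(-11)*(1/67)) - 30431 = (-10479 - 22/67) - 30431 = -702115/67 - 30431 = -2740992/67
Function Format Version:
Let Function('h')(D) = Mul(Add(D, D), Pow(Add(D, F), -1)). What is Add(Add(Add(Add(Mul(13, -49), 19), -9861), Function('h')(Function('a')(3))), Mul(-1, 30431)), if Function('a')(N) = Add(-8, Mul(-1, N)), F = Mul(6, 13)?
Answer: Rational(-2740992, 67) ≈ -40910.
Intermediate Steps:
F = 78
Function('h')(D) = Mul(2, D, Pow(Add(78, D), -1)) (Function('h')(D) = Mul(Add(D, D), Pow(Add(D, 78), -1)) = Mul(Mul(2, D), Pow(Add(78, D), -1)) = Mul(2, D, Pow(Add(78, D), -1)))
Add(Add(Add(Add(Mul(13, -49), 19), -9861), Function('h')(Function('a')(3))), Mul(-1, 30431)) = Add(Add(Add(Add(Mul(13, -49), 19), -9861), Mul(2, Add(-8, Mul(-1, 3)), Pow(Add(78, Add(-8, Mul(-1, 3))), -1))), Mul(-1, 30431)) = Add(Add(Add(Add(-637, 19), -9861), Mul(2, Add(-8, -3), Pow(Add(78, Add(-8, -3)), -1))), -30431) = Add(Add(Add(-618, -9861), Mul(2, -11, Pow(Add(78, -11), -1))), -30431) = Add(Add(-10479, Mul(2, -11, Pow(67, -1))), -30431) = Add(Add(-10479, Mul(2, -11, Rational(1, 67))), -30431) = Add(Add(-10479, Rational(-22, 67)), -30431) = Add(Rational(-702115, 67), -30431) = Rational(-2740992, 67)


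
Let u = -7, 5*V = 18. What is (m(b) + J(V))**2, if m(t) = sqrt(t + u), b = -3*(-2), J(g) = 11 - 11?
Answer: -1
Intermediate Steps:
V = 18/5 (V = (1/5)*18 = 18/5 ≈ 3.6000)
J(g) = 0
b = 6
m(t) = sqrt(-7 + t) (m(t) = sqrt(t - 7) = sqrt(-7 + t))
(m(b) + J(V))**2 = (sqrt(-7 + 6) + 0)**2 = (sqrt(-1) + 0)**2 = (I + 0)**2 = I**2 = -1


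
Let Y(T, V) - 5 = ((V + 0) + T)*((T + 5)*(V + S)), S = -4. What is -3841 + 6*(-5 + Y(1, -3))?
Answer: -3337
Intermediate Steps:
Y(T, V) = 5 + (-4 + V)*(5 + T)*(T + V) (Y(T, V) = 5 + ((V + 0) + T)*((T + 5)*(V - 4)) = 5 + (V + T)*((5 + T)*(-4 + V)) = 5 + (T + V)*((-4 + V)*(5 + T)) = 5 + (-4 + V)*(5 + T)*(T + V))
-3841 + 6*(-5 + Y(1, -3)) = -3841 + 6*(-5 + (5 - 20*1 - 20*(-3) - 4*1² + 5*(-3)² + 1*(-3) + 1*(-3)² - 3*1²)) = -3841 + 6*(-5 + (5 - 20 + 60 - 4*1 + 5*9 - 3 + 1*9 - 3*1)) = -3841 + 6*(-5 + (5 - 20 + 60 - 4 + 45 - 3 + 9 - 3)) = -3841 + 6*(-5 + 89) = -3841 + 6*84 = -3841 + 504 = -3337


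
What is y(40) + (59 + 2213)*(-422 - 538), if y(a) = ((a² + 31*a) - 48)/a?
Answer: -10905251/5 ≈ -2.1810e+6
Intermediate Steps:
y(a) = (-48 + a² + 31*a)/a
y(40) + (59 + 2213)*(-422 - 538) = (31 + 40 - 48/40) + (59 + 2213)*(-422 - 538) = (31 + 40 - 48*1/40) + 2272*(-960) = (31 + 40 - 6/5) - 2181120 = 349/5 - 2181120 = -10905251/5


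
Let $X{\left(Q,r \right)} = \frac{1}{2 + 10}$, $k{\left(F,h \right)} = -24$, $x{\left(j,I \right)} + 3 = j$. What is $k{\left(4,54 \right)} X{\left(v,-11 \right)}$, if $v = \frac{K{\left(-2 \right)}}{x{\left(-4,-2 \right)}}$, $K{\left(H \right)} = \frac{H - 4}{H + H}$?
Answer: $-2$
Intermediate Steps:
$x{\left(j,I \right)} = -3 + j$
$K{\left(H \right)} = \frac{-4 + H}{2 H}$
$v = - \frac{3}{14}$ ($v = \frac{\frac{1}{2} \frac{1}{-2} \left(-4 - 2\right)}{-3 - 4} = \frac{\frac{1}{2} \left(- \frac{1}{2}\right) \left(-6\right)}{-7} = \frac{3}{2} \left(- \frac{1}{7}\right) = - \frac{3}{14} \approx -0.21429$)
$X{\left(Q,r \right)} = \frac{1}{12}$
$k{\left(4,54 \right)} X{\left(v,-11 \right)} = \left(-24\right) \frac{1}{12} = -2$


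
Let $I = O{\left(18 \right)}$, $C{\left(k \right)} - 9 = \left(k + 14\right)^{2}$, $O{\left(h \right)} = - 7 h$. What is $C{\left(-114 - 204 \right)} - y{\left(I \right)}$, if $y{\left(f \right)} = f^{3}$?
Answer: $2092801$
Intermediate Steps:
$C{\left(k \right)} = 9 + \left(14 + k\right)^{2}$ ($C{\left(k \right)} = 9 + \left(k + 14\right)^{2} = 9 + \left(14 + k\right)^{2}$)
$I = -126$ ($I = \left(-7\right) 18 = -126$)
$C{\left(-114 - 204 \right)} - y{\left(I \right)} = \left(9 + \left(14 - 318\right)^{2}\right) - \left(-126\right)^{3} = \left(9 + \left(14 - 318\right)^{2}\right) - -2000376 = \left(9 + \left(-304\right)^{2}\right) + 2000376 = \left(9 + 92416\right) + 2000376 = 92425 + 2000376 = 2092801$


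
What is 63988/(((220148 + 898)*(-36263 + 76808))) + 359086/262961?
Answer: 94654614710132/69315824068155 ≈ 1.3656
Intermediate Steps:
63988/(((220148 + 898)*(-36263 + 76808))) + 359086/262961 = 63988/((221046*40545)) + 359086*(1/262961) = 63988/8962310070 + 359086/262961 = 63988*(1/8962310070) + 359086/262961 = 1882/263597355 + 359086/262961 = 94654614710132/69315824068155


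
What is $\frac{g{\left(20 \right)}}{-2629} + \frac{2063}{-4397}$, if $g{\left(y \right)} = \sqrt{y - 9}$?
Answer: $- \frac{2063}{4397} - \frac{\sqrt{11}}{2629} \approx -0.47045$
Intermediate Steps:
$g{\left(y \right)} = \sqrt{-9 + y}$
$\frac{g{\left(20 \right)}}{-2629} + \frac{2063}{-4397} = \frac{\sqrt{-9 + 20}}{-2629} + \frac{2063}{-4397} = \sqrt{11} \left(- \frac{1}{2629}\right) + 2063 \left(- \frac{1}{4397}\right) = - \frac{\sqrt{11}}{2629} - \frac{2063}{4397} = - \frac{2063}{4397} - \frac{\sqrt{11}}{2629}$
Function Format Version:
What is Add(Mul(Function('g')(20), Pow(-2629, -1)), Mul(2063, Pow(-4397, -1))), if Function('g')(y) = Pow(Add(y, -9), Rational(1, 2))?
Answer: Add(Rational(-2063, 4397), Mul(Rational(-1, 2629), Pow(11, Rational(1, 2)))) ≈ -0.47045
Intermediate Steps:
Function('g')(y) = Pow(Add(-9, y), Rational(1, 2))
Add(Mul(Function('g')(20), Pow(-2629, -1)), Mul(2063, Pow(-4397, -1))) = Add(Mul(Pow(Add(-9, 20), Rational(1, 2)), Pow(-2629, -1)), Mul(2063, Pow(-4397, -1))) = Add(Mul(Pow(11, Rational(1, 2)), Rational(-1, 2629)), Mul(2063, Rational(-1, 4397))) = Add(Mul(Rational(-1, 2629), Pow(11, Rational(1, 2))), Rational(-2063, 4397)) = Add(Rational(-2063, 4397), Mul(Rational(-1, 2629), Pow(11, Rational(1, 2))))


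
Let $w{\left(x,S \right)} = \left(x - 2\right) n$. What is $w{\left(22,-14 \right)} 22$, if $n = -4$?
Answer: $-1760$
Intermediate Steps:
$w{\left(x,S \right)} = 8 - 4 x$ ($w{\left(x,S \right)} = \left(x - 2\right) \left(-4\right) = \left(-2 + x\right) \left(-4\right) = 8 - 4 x$)
$w{\left(22,-14 \right)} 22 = \left(8 - 88\right) 22 = \left(-80\right) 22 = -1760$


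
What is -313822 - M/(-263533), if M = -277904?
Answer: -82702731030/263533 ≈ -3.1382e+5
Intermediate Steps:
-313822 - M/(-263533) = -313822 - (-277904)/(-263533) = -313822 - (-277904)*(-1)/263533 = -313822 - 1*277904/263533 = -313822 - 277904/263533 = -82702731030/263533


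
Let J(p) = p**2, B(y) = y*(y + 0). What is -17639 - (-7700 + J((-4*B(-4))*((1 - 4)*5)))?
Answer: -931539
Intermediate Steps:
B(y) = y**2 (B(y) = y*y = y**2)
-17639 - (-7700 + J((-4*B(-4))*((1 - 4)*5))) = -17639 - (-7700 + ((-4*(-4)**2)*((1 - 4)*5))**2) = -17639 - (-7700 + ((-4*16)*(-3*5))**2) = -17639 - (-7700 + (-64*(-15))**2) = -17639 - (-7700 + 960**2) = -17639 - (-7700 + 921600) = -17639 - 1*913900 = -17639 - 913900 = -931539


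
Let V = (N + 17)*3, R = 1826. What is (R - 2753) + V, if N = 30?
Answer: -786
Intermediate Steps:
V = 141 (V = (30 + 17)*3 = 47*3 = 141)
(R - 2753) + V = (1826 - 2753) + 141 = -927 + 141 = -786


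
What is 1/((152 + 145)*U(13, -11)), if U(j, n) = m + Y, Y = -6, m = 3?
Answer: -1/891 ≈ -0.0011223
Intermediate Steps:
U(j, n) = -3 (U(j, n) = 3 - 6 = -3)
1/((152 + 145)*U(13, -11)) = 1/((152 + 145)*(-3)) = 1/(297*(-3)) = 1/(-891) = -1/891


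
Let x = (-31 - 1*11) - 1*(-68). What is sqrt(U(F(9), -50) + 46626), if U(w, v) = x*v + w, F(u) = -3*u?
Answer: sqrt(45299) ≈ 212.84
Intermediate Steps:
x = 26 (x = (-31 - 11) + 68 = -42 + 68 = 26)
U(w, v) = w + 26*v (U(w, v) = 26*v + w = w + 26*v)
sqrt(U(F(9), -50) + 46626) = sqrt((-3*9 + 26*(-50)) + 46626) = sqrt((-27 - 1300) + 46626) = sqrt(-1327 + 46626) = sqrt(45299)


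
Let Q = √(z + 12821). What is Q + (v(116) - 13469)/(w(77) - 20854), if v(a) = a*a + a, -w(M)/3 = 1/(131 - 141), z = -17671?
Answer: -1030/208537 + 5*I*√194 ≈ -0.0049392 + 69.642*I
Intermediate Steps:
Q = 5*I*√194 (Q = √(-17671 + 12821) = √(-4850) = 5*I*√194 ≈ 69.642*I)
w(M) = 3/10 (w(M) = -3/(131 - 141) = -3/(-10) = -3*(-⅒) = 3/10)
v(a) = a + a² (v(a) = a² + a = a + a²)
Q + (v(116) - 13469)/(w(77) - 20854) = 5*I*√194 + (116*(1 + 116) - 13469)/(3/10 - 20854) = 5*I*√194 + (116*117 - 13469)/(-208537/10) = 5*I*√194 + (13572 - 13469)*(-10/208537) = 5*I*√194 + 103*(-10/208537) = 5*I*√194 - 1030/208537 = -1030/208537 + 5*I*√194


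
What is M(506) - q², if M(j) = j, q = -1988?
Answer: -3951638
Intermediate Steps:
M(506) - q² = 506 - 1*(-1988)² = 506 - 1*3952144 = 506 - 3952144 = -3951638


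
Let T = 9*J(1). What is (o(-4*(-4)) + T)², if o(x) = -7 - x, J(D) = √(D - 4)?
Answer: 286 - 414*I*√3 ≈ 286.0 - 717.07*I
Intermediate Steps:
J(D) = √(-4 + D)
T = 9*I*√3 (T = 9*√(-4 + 1) = 9*√(-3) = 9*(I*√3) = 9*I*√3 ≈ 15.588*I)
(o(-4*(-4)) + T)² = ((-7 - (-4)*(-4)) + 9*I*√3)² = ((-7 - 1*16) + 9*I*√3)² = ((-7 - 16) + 9*I*√3)² = (-23 + 9*I*√3)²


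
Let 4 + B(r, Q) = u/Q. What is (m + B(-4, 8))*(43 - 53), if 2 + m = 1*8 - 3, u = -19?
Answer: 135/4 ≈ 33.750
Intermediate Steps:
B(r, Q) = -4 - 19/Q
m = 3 (m = -2 + (1*8 - 3) = -2 + (8 - 3) = -2 + 5 = 3)
(m + B(-4, 8))*(43 - 53) = (3 + (-4 - 19/8))*(43 - 53) = (3 + (-4 - 19*1/8))*(-10) = (3 + (-4 - 19/8))*(-10) = (3 - 51/8)*(-10) = -27/8*(-10) = 135/4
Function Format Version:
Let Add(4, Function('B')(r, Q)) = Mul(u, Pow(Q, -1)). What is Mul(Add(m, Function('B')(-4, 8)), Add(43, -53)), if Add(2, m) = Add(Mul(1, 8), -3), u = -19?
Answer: Rational(135, 4) ≈ 33.750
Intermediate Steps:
Function('B')(r, Q) = Add(-4, Mul(-19, Pow(Q, -1)))
m = 3 (m = Add(-2, Add(Mul(1, 8), -3)) = Add(-2, Add(8, -3)) = Add(-2, 5) = 3)
Mul(Add(m, Function('B')(-4, 8)), Add(43, -53)) = Mul(Add(3, Add(-4, Mul(-19, Pow(8, -1)))), Add(43, -53)) = Mul(Add(3, Add(-4, Mul(-19, Rational(1, 8)))), -10) = Mul(Add(3, Add(-4, Rational(-19, 8))), -10) = Mul(Add(3, Rational(-51, 8)), -10) = Mul(Rational(-27, 8), -10) = Rational(135, 4)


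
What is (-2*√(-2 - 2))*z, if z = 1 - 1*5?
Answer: 16*I ≈ 16.0*I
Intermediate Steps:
z = -4 (z = 1 - 5 = -4)
(-2*√(-2 - 2))*z = -2*√(-2 - 2)*(-4) = -4*I*(-4) = 16*I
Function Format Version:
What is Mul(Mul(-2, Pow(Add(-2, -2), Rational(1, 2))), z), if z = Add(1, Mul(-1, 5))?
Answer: Mul(16, I) ≈ Mul(16.000, I)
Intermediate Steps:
z = -4 (z = Add(1, -5) = -4)
Mul(Mul(-2, Pow(Add(-2, -2), Rational(1, 2))), z) = Mul(Mul(-2, Pow(Add(-2, -2), Rational(1, 2))), -4) = Mul(Mul(-2, Pow(-4, Rational(1, 2))), -4) = Mul(Mul(-2, Mul(2, I)), -4) = Mul(Mul(-4, I), -4) = Mul(16, I)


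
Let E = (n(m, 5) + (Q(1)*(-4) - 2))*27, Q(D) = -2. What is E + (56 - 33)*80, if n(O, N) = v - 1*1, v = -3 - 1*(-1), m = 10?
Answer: 1921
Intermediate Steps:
v = -2 (v = -3 + 1 = -2)
n(O, N) = -3 (n(O, N) = -2 - 1*1 = -2 - 1 = -3)
E = 81 (E = (-3 + (-2*(-4) - 2))*27 = (-3 + (8 - 2))*27 = (-3 + 6)*27 = 3*27 = 81)
E + (56 - 33)*80 = 81 + (56 - 33)*80 = 81 + 23*80 = 81 + 1840 = 1921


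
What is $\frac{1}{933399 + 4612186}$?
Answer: $\frac{1}{5545585} \approx 1.8032 \cdot 10^{-7}$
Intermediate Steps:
$\frac{1}{933399 + 4612186} = \frac{1}{5545585}$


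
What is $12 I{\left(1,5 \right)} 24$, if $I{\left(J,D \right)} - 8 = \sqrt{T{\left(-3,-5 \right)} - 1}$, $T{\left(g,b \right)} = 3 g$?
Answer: $2304 + 288 i \sqrt{10} \approx 2304.0 + 910.74 i$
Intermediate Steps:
$I{\left(J,D \right)} = 8 + i \sqrt{10}$ ($I{\left(J,D \right)} = 8 + \sqrt{3 \left(-3\right) - 1} = 8 + \sqrt{-9 - 1} = 8 + \sqrt{-10} = 8 + i \sqrt{10}$)
$12 I{\left(1,5 \right)} 24 = 12 \left(8 + i \sqrt{10}\right) 24 = \left(96 + 12 i \sqrt{10}\right) 24 = 2304 + 288 i \sqrt{10}$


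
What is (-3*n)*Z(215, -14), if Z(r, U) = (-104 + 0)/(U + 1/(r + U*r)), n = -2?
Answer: 1744080/39131 ≈ 44.570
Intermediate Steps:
Z(r, U) = -104/(U + 1/(r + U*r))
(-3*n)*Z(215, -14) = (-3*(-2))*(-104*215*(1 - 14)/(1 - 14*215 + 215*(-14)**2)) = 6*(-104*215*(-13)/(1 - 3010 + 215*196)) = 6*(-104*215*(-13)/(1 - 3010 + 42140)) = 6*(-104*215*(-13)/39131) = 6*(-104*215*1/39131*(-13)) = 6*(290680/39131) = 1744080/39131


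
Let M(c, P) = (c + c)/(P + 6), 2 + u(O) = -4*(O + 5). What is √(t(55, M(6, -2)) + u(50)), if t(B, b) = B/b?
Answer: I*√1833/3 ≈ 14.271*I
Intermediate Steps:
u(O) = -22 - 4*O (u(O) = -2 - 4*(O + 5) = -2 - 4*(5 + O) = -2 + (-20 - 4*O) = -22 - 4*O)
M(c, P) = 2*c/(6 + P) (M(c, P) = (2*c)/(6 + P) = 2*c/(6 + P))
√(t(55, M(6, -2)) + u(50)) = √(55/((2*6/(6 - 2))) + (-22 - 4*50)) = √(55/((2*6/4)) + (-22 - 200)) = √(55/((2*6*(¼))) - 222) = √(55/3 - 222) = √(-611/3) = I*√1833/3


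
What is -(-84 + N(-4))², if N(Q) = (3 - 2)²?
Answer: -6889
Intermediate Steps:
N(Q) = 1 (N(Q) = 1² = 1)
-(-84 + N(-4))² = -(-84 + 1)² = -1*(-83)² = -1*6889 = -6889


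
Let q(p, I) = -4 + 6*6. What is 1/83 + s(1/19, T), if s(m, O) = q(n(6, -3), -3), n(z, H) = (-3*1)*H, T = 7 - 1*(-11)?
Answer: 2657/83 ≈ 32.012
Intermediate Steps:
T = 18 (T = 7 + 11 = 18)
n(z, H) = -3*H
q(p, I) = 32 (q(p, I) = -4 + 36 = 32)
s(m, O) = 32
1/83 + s(1/19, T) = 1/83 + 32 = 2657/83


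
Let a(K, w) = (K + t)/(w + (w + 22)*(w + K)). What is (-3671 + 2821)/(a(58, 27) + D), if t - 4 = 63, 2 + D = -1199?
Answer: 3563200/5034467 ≈ 0.70776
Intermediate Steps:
D = -1201 (D = -2 - 1199 = -1201)
t = 67 (t = 4 + 63 = 67)
a(K, w) = (67 + K)/(w + (22 + w)*(K + w)) (a(K, w) = (K + 67)/(w + (w + 22)*(w + K)) = (67 + K)/(w + (22 + w)*(K + w)))
(-3671 + 2821)/(a(58, 27) + D) = (-3671 + 2821)/((67 + 58)/(27**2 + 22*58 + 23*27 + 58*27) - 1201) = -850/(125/(729 + 1276 + 621 + 1566) - 1201) = -850/(125/4192 - 1201) = -850/(-5034467/4192) = -850*(-4192/5034467) = 3563200/5034467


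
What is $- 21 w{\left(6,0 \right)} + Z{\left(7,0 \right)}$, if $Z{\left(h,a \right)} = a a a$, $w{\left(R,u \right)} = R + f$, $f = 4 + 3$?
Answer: $-273$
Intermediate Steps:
$f = 7$
$w{\left(R,u \right)} = 7 + R$ ($w{\left(R,u \right)} = R + 7 = 7 + R$)
$Z{\left(h,a \right)} = a^{3}$ ($Z{\left(h,a \right)} = a^{2} a = a^{3}$)
$- 21 w{\left(6,0 \right)} + Z{\left(7,0 \right)} = - 21 \left(7 + 6\right) + 0^{3} = \left(-21\right) 13 + 0 = -273 + 0 = -273$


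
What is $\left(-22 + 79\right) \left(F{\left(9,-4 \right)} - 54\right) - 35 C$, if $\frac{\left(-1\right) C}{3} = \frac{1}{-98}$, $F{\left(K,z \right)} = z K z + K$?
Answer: $\frac{78987}{14} \approx 5641.9$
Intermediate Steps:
$F{\left(K,z \right)} = K + K z^{2}$ ($F{\left(K,z \right)} = K z z + K = K z^{2} + K = K + K z^{2}$)
$C = \frac{3}{98}$ ($C = - \frac{3}{-98} = \left(-3\right) \left(- \frac{1}{98}\right) = \frac{3}{98} \approx 0.030612$)
$\left(-22 + 79\right) \left(F{\left(9,-4 \right)} - 54\right) - 35 C = \left(-22 + 79\right) \left(9 \left(1 + \left(-4\right)^{2}\right) - 54\right) - \frac{15}{14} = 57 \left(9 \left(1 + 16\right) - 54\right) - \frac{15}{14} = 57 \left(9 \cdot 17 - 54\right) - \frac{15}{14} = 57 \left(153 - 54\right) - \frac{15}{14} = 57 \cdot 99 - \frac{15}{14} = 5643 - \frac{15}{14} = \frac{78987}{14}$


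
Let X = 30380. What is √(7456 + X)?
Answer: 6*√1051 ≈ 194.51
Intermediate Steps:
√(7456 + X) = √(7456 + 30380) = √37836 = 6*√1051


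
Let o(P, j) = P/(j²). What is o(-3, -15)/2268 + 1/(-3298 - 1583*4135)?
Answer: -1356869/228874482900 ≈ -5.9284e-6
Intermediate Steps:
o(P, j) = P/j²
o(-3, -15)/2268 + 1/(-3298 - 1583*4135) = -3/(-15)²/2268 + 1/(-3298 - 1583*4135) = -3*1/225*(1/2268) + (1/4135)/(-4881) = -1/75*1/2268 - 1/4881*1/4135 = -1/170100 - 1/20182935 = -1356869/228874482900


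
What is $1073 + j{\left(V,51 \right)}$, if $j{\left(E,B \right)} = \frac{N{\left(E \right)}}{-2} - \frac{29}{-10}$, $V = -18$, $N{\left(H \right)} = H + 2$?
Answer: $\frac{10839}{10} \approx 1083.9$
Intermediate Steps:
$N{\left(H \right)} = 2 + H$
$j{\left(E,B \right)} = \frac{19}{10} - \frac{E}{2}$ ($j{\left(E,B \right)} = \frac{2 + E}{-2} - \frac{29}{-10} = \left(2 + E\right) \left(- \frac{1}{2}\right) - - \frac{29}{10} = \left(-1 - \frac{E}{2}\right) + \frac{29}{10} = \frac{19}{10} - \frac{E}{2}$)
$1073 + j{\left(V,51 \right)} = 1073 + \left(\frac{19}{10} - -9\right) = 1073 + \left(\frac{19}{10} + 9\right) = 1073 + \frac{109}{10} = \frac{10839}{10}$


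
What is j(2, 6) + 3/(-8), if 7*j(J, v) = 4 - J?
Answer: -5/56 ≈ -0.089286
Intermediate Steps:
j(J, v) = 4/7 - J/7 (j(J, v) = (4 - J)/7 = 4/7 - J/7)
j(2, 6) + 3/(-8) = (4/7 - ⅐*2) + 3/(-8) = (4/7 - 2/7) - ⅛*3 = 2/7 - 3/8 = -5/56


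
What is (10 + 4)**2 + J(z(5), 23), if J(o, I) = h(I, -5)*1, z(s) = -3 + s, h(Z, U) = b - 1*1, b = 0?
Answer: 195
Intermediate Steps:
h(Z, U) = -1 (h(Z, U) = 0 - 1*1 = 0 - 1 = -1)
J(o, I) = -1 (J(o, I) = -1*1 = -1)
(10 + 4)**2 + J(z(5), 23) = (10 + 4)**2 - 1 = 14**2 - 1 = 196 - 1 = 195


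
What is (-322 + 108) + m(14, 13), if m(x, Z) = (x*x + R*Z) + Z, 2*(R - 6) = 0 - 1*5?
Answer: 81/2 ≈ 40.500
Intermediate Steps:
R = 7/2 (R = 6 + (0 - 1*5)/2 = 6 + (0 - 5)/2 = 6 + (½)*(-5) = 6 - 5/2 = 7/2 ≈ 3.5000)
m(x, Z) = x² + 9*Z/2 (m(x, Z) = (x*x + 7*Z/2) + Z = (x² + 7*Z/2) + Z = x² + 9*Z/2)
(-322 + 108) + m(14, 13) = (-322 + 108) + (14² + (9/2)*13) = -214 + (196 + 117/2) = -214 + 509/2 = 81/2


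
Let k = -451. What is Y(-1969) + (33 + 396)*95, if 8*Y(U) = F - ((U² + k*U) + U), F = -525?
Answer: -554687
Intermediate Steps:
Y(U) = -525/8 - U²/8 + 225*U/4 (Y(U) = (-525 - ((U² - 451*U) + U))/8 = (-525 - (U² - 450*U))/8 = (-525 + (-U² + 450*U))/8 = (-525 - U² + 450*U)/8 = -525/8 - U²/8 + 225*U/4)
Y(-1969) + (33 + 396)*95 = (-525/8 - ⅛*(-1969)² + (225/4)*(-1969)) + (33 + 396)*95 = (-525/8 - ⅛*3876961 - 443025/4) + 429*95 = (-525/8 - 3876961/8 - 443025/4) + 40755 = -595442 + 40755 = -554687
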